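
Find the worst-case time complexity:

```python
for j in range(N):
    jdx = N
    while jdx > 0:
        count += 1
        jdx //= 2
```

Time complexity: O(n log n).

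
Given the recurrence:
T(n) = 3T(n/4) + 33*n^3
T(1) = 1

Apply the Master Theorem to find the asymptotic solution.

a=3, b=4, f(n)=33*n^3. log_4(3) = 0.7925 < 3. Case 3: T(n) = O(n^3).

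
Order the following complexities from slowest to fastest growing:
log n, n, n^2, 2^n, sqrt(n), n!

Ordered by growth rate: log n < sqrt(n) < n < n^2 < 2^n < n!.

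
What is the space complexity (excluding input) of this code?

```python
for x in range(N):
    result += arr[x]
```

Space complexity: O(1).
Only a constant amount of auxiliary storage is used; nothing grows with n.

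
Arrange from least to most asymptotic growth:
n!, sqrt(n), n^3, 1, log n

Ordered by growth rate: 1 < log n < sqrt(n) < n^3 < n!.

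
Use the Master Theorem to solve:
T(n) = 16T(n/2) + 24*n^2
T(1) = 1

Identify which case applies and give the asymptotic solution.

a=16, b=2, f(n)=24*n^2.
log_2(16) = 4 > 2.
Since f(n) = O(n^2) is polynomially smaller than n^4, Case 1 applies.
T(n) = Theta(n^4).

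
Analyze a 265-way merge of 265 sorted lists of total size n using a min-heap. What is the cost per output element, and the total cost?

Maintain a min-heap of size 265 holding the current head of each list. Each output step does one extract-min (O(log 265)) and one insert of that list's next element (O(log 265)). Each of the n elements passes through the heap exactly once, so the total cost is O(n log 265), i.e. O(log 265) per output element.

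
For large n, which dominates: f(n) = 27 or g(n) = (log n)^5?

g(n) = (log n)^5 grows faster: any unbounded function dominates a constant.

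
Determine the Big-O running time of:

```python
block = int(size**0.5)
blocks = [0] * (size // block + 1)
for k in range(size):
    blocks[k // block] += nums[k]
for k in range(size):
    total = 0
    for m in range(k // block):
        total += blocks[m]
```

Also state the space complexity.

Time complexity: O(n * sqrt(n)).
Space complexity: O(sqrt(n)).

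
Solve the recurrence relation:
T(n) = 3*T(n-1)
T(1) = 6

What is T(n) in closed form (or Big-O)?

Each step multiplies by 3. T(n) = T(1)*3^(n-1) = 6*3^(n-1).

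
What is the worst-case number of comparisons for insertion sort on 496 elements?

Insertion sort on reverse-sorted input: 1 + 2 + ... + (496-1) = 122760 comparisons.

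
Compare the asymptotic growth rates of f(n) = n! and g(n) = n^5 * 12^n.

f(n) = n! grows faster: by Stirling n! ~ (n/e)^n sqrt(2*pi*n); (n/e)^n eventually dominates n^5 * 12^n.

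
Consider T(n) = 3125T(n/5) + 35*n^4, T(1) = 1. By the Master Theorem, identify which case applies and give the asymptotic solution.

a=3125, b=5, f(n)=35*n^4.
log_5(3125) = 5 > 4.
Since f(n) = O(n^4) is polynomially smaller than n^5, Case 1 applies.
T(n) = Theta(n^5).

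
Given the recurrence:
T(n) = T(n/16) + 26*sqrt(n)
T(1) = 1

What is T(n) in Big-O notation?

Each level contributes sqrt(n/16^k). Geometric series with ratio 1/sqrt(16) < 1 sums to O(sqrt(n)).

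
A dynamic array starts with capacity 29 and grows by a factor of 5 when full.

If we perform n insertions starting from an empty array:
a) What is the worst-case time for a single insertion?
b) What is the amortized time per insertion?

(a) Worst-case single insertion: O(n) -- when the array is full at capacity c, the resize copies all c elements, and c can be Theta(n).
(b) Resizes happen at sizes 29, 145, 725, ... Total copy cost for n insertions: 29 + 145 + ... = O(n) (geometric series with ratio 1/5). Amortized cost per insertion: O(n)/n = O(1).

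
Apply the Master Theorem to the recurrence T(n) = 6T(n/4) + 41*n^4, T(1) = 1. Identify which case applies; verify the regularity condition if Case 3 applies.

a=6, b=4, f(n)=41*n^4.
log_4(6) = 1.292 < 4.
f(n) = Omega(n^(1.292+epsilon)) for some epsilon > 0, so Case 3 is the candidate.
Regularity: a*f(n/b) = 6*41*(n/4)^4 = (6/256)*41*n^4 <= c*f(n) with c = 6/256 < 1. Satisfied.
Case 3: T(n) = Theta(n^4).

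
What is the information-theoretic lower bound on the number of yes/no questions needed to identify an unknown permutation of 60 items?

There are 60! = 8320987112741390144276341183223364380754172606361245952449277696409600000000000000 permutations. Each yes/no question gives at most 1 bit, so at least ceil(log_2(8320987112741390144276341183223364380754172606361245952449277696409600000000000000)) = 273 questions are needed.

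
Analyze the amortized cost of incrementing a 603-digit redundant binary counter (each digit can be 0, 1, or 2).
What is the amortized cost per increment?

A redundant counter on 603 digits allows digit values 0, 1, 2. Increment adds 1 to the least significant digit and carries any 2 to a 0 plus +1 on the next digit. With potential Phi = (number of 2-digits), each increment does O(1) actual work plus a chain of carries, each of which decreases Phi by 1. Amortized O(1).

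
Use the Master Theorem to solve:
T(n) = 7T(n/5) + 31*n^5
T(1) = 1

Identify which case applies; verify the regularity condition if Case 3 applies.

a=7, b=5, f(n)=31*n^5.
log_5(7) = 1.209 < 5.
f(n) = Omega(n^(1.209+epsilon)) for some epsilon > 0, so Case 3 is the candidate.
Regularity: a*f(n/b) = 7*31*(n/5)^5 = (7/3125)*31*n^5 <= c*f(n) with c = 7/3125 < 1. Satisfied.
Case 3: T(n) = Theta(n^5).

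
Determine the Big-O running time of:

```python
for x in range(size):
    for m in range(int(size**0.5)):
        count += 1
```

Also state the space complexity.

Time complexity: O(n * sqrt(n)).
Space complexity: O(1).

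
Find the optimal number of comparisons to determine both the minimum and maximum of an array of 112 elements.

Naive approach: 222 comparisons (111 for max + 111 for min).
Optimal: Compare elements in pairs first (floor(n/2) = 56 comparisons), then find max among winners and min among losers (55 comparisons each).
Total: ceil(3n/2) - 2 = 166 comparisons. An adversary argument shows this is also a lower bound.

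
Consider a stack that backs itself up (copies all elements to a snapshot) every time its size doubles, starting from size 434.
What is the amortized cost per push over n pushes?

Backups occur at sizes 434, 868, 1736, ..., copying 434 + 868 + 1736 + ... <= 2n elements total (geometric series). Spread over n pushes, the amortized backup cost is O(1) per push.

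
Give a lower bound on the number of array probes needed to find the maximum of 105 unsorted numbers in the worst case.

Adversary: any unprobed cell could hold a value larger than everything seen so far. If fewer than 105 cells are probed, the adversary places the max in an unprobed cell. So all 105 cells must be examined; together with 105-1 comparisons this is tight.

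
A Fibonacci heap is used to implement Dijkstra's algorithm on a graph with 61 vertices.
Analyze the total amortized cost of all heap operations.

Dijkstra performs 61 insert, 61 extract-min, and at most E decrease-key operations. With Fibonacci heap: insert O(1) amortized, extract-min O(log n) amortized, decrease-key O(1) amortized. Total with n = 61: O(n * 1 + n * log n + E * 1) = O(n log n + E).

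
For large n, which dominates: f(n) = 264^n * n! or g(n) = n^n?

f(n) = 264^n * n! grows faster: by Stirling n! ~ sqrt(2 pi n)(n/e)^n, so 264^n n! / n^n ~ (264/e)^n sqrt(2 pi n) -> infinity since 264/e > 1.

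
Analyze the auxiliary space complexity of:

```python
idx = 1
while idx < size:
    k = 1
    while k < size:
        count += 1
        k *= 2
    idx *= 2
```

Space complexity: O(1).
Only a constant amount of auxiliary storage is used; nothing grows with n.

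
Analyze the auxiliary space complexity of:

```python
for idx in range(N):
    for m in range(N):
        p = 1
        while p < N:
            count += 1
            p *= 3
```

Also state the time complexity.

Space complexity: O(1).
Only a constant amount of auxiliary storage is used; nothing grows with n.
Time complexity: O(n^2 log n).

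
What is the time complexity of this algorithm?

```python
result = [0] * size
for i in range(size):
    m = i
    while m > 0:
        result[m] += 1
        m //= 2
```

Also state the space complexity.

Time complexity: O(n log n).
Space complexity: O(n).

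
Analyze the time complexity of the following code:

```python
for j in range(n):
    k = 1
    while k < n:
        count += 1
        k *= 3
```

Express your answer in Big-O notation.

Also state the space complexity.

Time complexity: O(n log n).
Space complexity: O(1).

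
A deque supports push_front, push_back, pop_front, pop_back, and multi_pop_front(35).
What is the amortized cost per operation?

Assign 2 credits to each push operation. A pop uses 1 saved credit. multi_pop_front(35) uses up to 35 saved credits from previous pushes. Credits never go negative. Amortized cost is O(1).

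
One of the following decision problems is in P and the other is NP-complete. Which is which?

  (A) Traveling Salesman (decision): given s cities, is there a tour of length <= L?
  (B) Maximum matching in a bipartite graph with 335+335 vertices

(A) is NP-complete: reduces from Hamiltonian Cycle.
(B) is P: Hopcroft-Karp runs in O(E sqrt(V)).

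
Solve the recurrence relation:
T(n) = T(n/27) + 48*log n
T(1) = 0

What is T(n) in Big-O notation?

Each of the log_27(n) levels adds O(log n). T(n) = O(log^2 n).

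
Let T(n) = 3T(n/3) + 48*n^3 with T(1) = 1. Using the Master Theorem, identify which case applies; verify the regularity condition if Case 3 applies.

a=3, b=3, f(n)=48*n^3.
log_3(3) = 1 < 3.
f(n) = Omega(n^(1+epsilon)) for some epsilon > 0, so Case 3 is the candidate.
Regularity: a*f(n/b) = 3*48*(n/3)^3 = (3/27)*48*n^3 <= c*f(n) with c = 3/27 < 1. Satisfied.
Case 3: T(n) = Theta(n^3).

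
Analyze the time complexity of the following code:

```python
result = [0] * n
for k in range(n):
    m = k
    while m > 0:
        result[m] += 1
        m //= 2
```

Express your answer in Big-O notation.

Time complexity: O(n log n).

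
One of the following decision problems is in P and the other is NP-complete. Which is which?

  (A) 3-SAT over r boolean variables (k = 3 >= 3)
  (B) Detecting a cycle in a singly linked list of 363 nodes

(A) is NP-complete: 3-SAT is NP-complete (Cook-Levin); k-SAT for k>=3 reduces from 3-SAT.
(B) is P: Floyd's tortoise-and-hare runs in O(n) time, O(1) space.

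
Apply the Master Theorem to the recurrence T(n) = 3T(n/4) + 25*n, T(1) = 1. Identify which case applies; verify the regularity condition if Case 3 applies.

a=3, b=4, f(n)=25*n.
log_4(3) = 0.7925 < 1.
f(n) = Omega(n^(0.7925+epsilon)) for some epsilon > 0, so Case 3 is the candidate.
Regularity: a*f(n/b) = 3*25*(n/4)^1 = (3/4)*25*n^1 <= c*f(n) with c = 3/4 < 1. Satisfied.
Case 3: T(n) = Theta(n).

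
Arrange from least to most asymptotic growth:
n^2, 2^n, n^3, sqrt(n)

Ordered by growth rate: sqrt(n) < n^2 < n^3 < 2^n.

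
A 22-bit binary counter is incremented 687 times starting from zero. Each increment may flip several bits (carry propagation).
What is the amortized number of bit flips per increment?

Bit i flips on every 2^i-th increment, so over 687 increments bit i flips floor(687/2^i) times. Summing over i: total flips < 2 * 687. Amortized: < 2 = O(1) per increment.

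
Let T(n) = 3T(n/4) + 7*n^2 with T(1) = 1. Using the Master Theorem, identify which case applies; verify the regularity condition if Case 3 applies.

a=3, b=4, f(n)=7*n^2.
log_4(3) = 0.7925 < 2.
f(n) = Omega(n^(0.7925+epsilon)) for some epsilon > 0, so Case 3 is the candidate.
Regularity: a*f(n/b) = 3*7*(n/4)^2 = (3/16)*7*n^2 <= c*f(n) with c = 3/16 < 1. Satisfied.
Case 3: T(n) = Theta(n^2).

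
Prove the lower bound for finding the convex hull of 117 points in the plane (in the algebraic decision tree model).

Reduction from sorting: given 117 numbers x_1,...,x_{117}, map x_i to the point (x_i, x_i^2) on the parabola y = x^2. All points are on the convex hull, and walking the hull gives them in sorted x-order. Since sorting requires Omega(n log n), so does planar convex hull.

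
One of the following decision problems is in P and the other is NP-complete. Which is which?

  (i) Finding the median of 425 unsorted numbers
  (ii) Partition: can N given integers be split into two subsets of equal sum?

(i) is P: linear-time selection (median-of-medians) runs in O(n).
(ii) is NP-complete: Subset Sum reduces to it (one of Karp's 21 NP-complete problems).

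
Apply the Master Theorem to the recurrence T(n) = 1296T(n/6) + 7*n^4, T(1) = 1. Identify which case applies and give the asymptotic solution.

a=1296, b=6, f(n)=7*n^4.
log_6(1296) = 4, so n^(log_b(a)) = n^4.
f(n) = Theta(n^4), so Case 2 applies.
T(n) = Theta(n^4 log n).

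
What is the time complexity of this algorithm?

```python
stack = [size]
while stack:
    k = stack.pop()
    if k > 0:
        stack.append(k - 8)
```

Time complexity: O(n).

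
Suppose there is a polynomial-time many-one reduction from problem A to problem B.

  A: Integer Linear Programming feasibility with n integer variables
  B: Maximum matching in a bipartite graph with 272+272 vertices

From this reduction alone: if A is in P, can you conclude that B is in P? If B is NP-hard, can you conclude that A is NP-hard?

A poly-time reduction A <=_p B transfers tractability DOWN (B easy => A easy) and hardness UP (A hard => B hard), not the reverse.
From A in P, the reduction alone does NOT give B in P: any problem in P trivially reduces to SAT, yet SAT is not known to be in P.
From B NP-hard, the reduction alone does NOT give A NP-hard: again, easy problems reduce to hard ones.
(Here in fact A is NP-complete and B is in P, so no such reduction is known -- its existence would imply P = NP; the analysis concerns only what the assumed reduction would or would not let you conclude.)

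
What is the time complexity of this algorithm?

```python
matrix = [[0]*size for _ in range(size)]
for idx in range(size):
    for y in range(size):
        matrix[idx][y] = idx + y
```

Time complexity: O(n^2).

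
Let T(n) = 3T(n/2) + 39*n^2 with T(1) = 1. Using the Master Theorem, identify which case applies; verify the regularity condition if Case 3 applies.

a=3, b=2, f(n)=39*n^2.
log_2(3) = 1.585 < 2.
f(n) = Omega(n^(1.585+epsilon)) for some epsilon > 0, so Case 3 is the candidate.
Regularity: a*f(n/b) = 3*39*(n/2)^2 = (3/4)*39*n^2 <= c*f(n) with c = 3/4 < 1. Satisfied.
Case 3: T(n) = Theta(n^2).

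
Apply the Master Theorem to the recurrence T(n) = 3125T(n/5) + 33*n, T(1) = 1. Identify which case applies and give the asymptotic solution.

a=3125, b=5, f(n)=33*n.
log_5(3125) = 5 > 1.
Since f(n) = O(n^1) is polynomially smaller than n^5, Case 1 applies.
T(n) = Theta(n^5).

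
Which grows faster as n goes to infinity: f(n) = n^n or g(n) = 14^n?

f(n) = n^n grows faster: n^n / 14^n = (n/14)^n -> infinity once n > 14.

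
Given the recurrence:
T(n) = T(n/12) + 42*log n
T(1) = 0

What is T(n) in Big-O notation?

Each of the log_12(n) levels adds O(log n). T(n) = O(log^2 n).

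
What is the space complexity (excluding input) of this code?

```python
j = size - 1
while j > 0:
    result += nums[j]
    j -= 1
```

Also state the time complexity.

Space complexity: O(1).
Only a constant amount of auxiliary storage is used; nothing grows with n.
Time complexity: O(n).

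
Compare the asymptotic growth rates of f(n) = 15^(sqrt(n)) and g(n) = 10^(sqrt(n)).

f(n) = 15^(sqrt(n)) grows faster: ratio is (15/10)^(sqrt(n)) -> infinity since 15/10 > 1.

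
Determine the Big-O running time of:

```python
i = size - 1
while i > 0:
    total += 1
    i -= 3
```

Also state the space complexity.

Time complexity: O(n).
Space complexity: O(1).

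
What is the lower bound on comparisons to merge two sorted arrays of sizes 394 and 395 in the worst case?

Adversary: with |394 - 395| <= 1 the inputs can be fully interleaved so that every adjacent pair in the merged output comes from different arrays. Then each of the 788 adjacent pairs must be directly compared, or the algorithm cannot determine their relative order. Standard merge meets this bound.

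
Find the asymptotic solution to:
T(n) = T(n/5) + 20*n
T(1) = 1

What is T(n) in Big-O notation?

Geometric series: 20*n*(1 + 1/5 + 1/5^2 + ...) = O(n). T(n) = O(n).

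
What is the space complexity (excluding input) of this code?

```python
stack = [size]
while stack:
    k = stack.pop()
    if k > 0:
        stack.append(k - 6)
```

Space complexity: O(1).
Only a constant amount of auxiliary storage is used; nothing grows with n.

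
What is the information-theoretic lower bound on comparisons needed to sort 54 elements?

There are 54! = 230843697339241380472092742683027581083278564571807941132288000000000000 possible orderings. Each comparison gives 1 bit. We need at least ceil(log_2(230843697339241380472092742683027581083278564571807941132288000000000000)) = 238 comparisons.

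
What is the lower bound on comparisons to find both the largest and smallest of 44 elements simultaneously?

Pair elements first (floor(44/2) comparisons), then find max among winners and min among losers. Total: ceil(3*44/2) - 2 = 64 comparisons.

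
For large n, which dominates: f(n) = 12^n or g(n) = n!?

g(n) = n! grows faster: by Stirling n! ~ (n/e)^n sqrt(2*pi*n); (n/e)^n eventually dominates 12^n.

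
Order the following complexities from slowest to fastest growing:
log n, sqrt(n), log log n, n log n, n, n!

Ordered by growth rate: log log n < log n < sqrt(n) < n < n log n < n!.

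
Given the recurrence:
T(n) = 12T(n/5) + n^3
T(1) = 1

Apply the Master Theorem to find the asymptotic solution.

a=12, b=5, f(n)=n^3. log_5(12) = 1.544 < 3. Case 3: T(n) = O(n^3).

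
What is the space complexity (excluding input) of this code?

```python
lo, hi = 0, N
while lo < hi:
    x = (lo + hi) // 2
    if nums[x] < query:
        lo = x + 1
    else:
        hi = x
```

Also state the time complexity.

Space complexity: O(1).
Only a constant amount of auxiliary storage is used; nothing grows with n.
Time complexity: O(log n).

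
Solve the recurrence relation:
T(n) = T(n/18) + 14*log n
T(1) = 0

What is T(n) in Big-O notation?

Each of the log_18(n) levels adds O(log n). T(n) = O(log^2 n).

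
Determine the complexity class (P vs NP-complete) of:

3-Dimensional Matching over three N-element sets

This problem is NP-complete: one of Karp's 21 NP-complete problems.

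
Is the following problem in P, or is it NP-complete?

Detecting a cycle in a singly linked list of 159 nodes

This problem is in P: Floyd's tortoise-and-hare runs in O(n) time, O(1) space.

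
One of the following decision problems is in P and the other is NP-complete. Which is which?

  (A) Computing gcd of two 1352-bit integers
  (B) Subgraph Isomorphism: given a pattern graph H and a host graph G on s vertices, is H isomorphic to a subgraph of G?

(A) is P: the Euclidean algorithm runs in polynomial time in the bit-length.
(B) is NP-complete: generalizes Clique and Hamiltonian Path (pattern size is part of the input).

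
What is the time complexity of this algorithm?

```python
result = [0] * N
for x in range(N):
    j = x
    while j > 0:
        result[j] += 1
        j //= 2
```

Time complexity: O(n log n).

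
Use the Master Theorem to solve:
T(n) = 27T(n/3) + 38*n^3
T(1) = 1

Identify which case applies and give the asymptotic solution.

a=27, b=3, f(n)=38*n^3.
log_3(27) = 3, so n^(log_b(a)) = n^3.
f(n) = Theta(n^3), so Case 2 applies.
T(n) = Theta(n^3 log n).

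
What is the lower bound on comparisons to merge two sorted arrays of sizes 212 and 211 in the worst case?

Adversary: with |212 - 211| <= 1 the inputs can be fully interleaved so that every adjacent pair in the merged output comes from different arrays. Then each of the 422 adjacent pairs must be directly compared, or the algorithm cannot determine their relative order. Standard merge meets this bound.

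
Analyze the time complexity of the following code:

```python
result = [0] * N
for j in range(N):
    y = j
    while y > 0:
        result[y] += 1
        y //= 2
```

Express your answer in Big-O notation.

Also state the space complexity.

Time complexity: O(n log n).
Space complexity: O(n).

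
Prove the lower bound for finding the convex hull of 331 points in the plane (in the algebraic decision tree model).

Reduction from sorting: given 331 numbers x_1,...,x_{331}, map x_i to the point (x_i, x_i^2) on the parabola y = x^2. All points are on the convex hull, and walking the hull gives them in sorted x-order. Since sorting requires Omega(n log n), so does planar convex hull.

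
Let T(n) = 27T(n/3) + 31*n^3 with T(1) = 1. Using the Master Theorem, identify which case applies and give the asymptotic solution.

a=27, b=3, f(n)=31*n^3.
log_3(27) = 3, so n^(log_b(a)) = n^3.
f(n) = Theta(n^3), so Case 2 applies.
T(n) = Theta(n^3 log n).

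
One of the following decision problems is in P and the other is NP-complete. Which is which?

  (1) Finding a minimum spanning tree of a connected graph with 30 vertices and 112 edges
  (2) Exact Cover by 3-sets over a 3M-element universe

(1) is P: Kruskal's / Prim's algorithms run in polynomial time.
(2) is NP-complete: one of Karp's 21 NP-complete problems.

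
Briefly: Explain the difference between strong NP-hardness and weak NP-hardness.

A problem is strongly NP-hard if it remains NP-hard even when all numbers in the input are bounded by a polynomial in the input length. A weakly NP-hard problem admits a pseudopolynomial algorithm. Subset Sum is weakly NP-hard (has O(nW) DP). 3-SAT is strongly NP-hard (no numeric parameters).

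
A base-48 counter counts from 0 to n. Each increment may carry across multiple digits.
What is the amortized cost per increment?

Digit at position i changes every 48^i increments. Total digit changes over n increments: n * 48/(48-1) = O(n). Amortized: O(1).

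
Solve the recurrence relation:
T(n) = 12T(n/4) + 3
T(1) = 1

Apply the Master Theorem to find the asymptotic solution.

a=12, b=4, f(n)=3. log_4(12) = 1.792. Case 1 of Master Theorem: T(n) = O(n^1.792).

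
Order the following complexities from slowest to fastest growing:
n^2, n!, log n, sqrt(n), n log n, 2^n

Ordered by growth rate: log n < sqrt(n) < n log n < n^2 < 2^n < n!.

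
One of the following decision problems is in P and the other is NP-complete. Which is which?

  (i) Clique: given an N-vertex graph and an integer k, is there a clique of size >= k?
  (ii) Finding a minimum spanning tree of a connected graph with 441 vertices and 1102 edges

(i) is NP-complete: complement of Independent Set / Vertex Cover (with k part of the input).
(ii) is P: Kruskal's / Prim's algorithms run in polynomial time.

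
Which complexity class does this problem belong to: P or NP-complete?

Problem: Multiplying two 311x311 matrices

This problem is in P: the schoolbook algorithm runs in O(n^3).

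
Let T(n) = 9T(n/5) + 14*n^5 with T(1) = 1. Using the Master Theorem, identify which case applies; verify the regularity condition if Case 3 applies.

a=9, b=5, f(n)=14*n^5.
log_5(9) = 1.365 < 5.
f(n) = Omega(n^(1.365+epsilon)) for some epsilon > 0, so Case 3 is the candidate.
Regularity: a*f(n/b) = 9*14*(n/5)^5 = (9/3125)*14*n^5 <= c*f(n) with c = 9/3125 < 1. Satisfied.
Case 3: T(n) = Theta(n^5).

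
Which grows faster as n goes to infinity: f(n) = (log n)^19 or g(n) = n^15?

g(n) = n^15 grows faster: any positive polynomial dominates any polylog.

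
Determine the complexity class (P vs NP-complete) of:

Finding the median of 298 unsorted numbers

This problem is in P: linear-time selection (median-of-medians) runs in O(n).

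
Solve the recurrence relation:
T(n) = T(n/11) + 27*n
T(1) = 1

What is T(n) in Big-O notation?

Geometric series: 27*n*(1 + 1/11 + 1/11^2 + ...) = O(n). T(n) = O(n).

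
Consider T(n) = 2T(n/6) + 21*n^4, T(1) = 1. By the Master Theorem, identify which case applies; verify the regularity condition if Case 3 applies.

a=2, b=6, f(n)=21*n^4.
log_6(2) = 0.3869 < 4.
f(n) = Omega(n^(0.3869+epsilon)) for some epsilon > 0, so Case 3 is the candidate.
Regularity: a*f(n/b) = 2*21*(n/6)^4 = (2/1296)*21*n^4 <= c*f(n) with c = 2/1296 < 1. Satisfied.
Case 3: T(n) = Theta(n^4).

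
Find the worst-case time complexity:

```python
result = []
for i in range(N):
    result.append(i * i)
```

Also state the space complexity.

Time complexity: O(n).
Space complexity: O(n).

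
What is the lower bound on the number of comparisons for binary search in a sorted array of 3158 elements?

With 3158 possible positions, we need at least ceil(log_2(3158)) = 12 comparisons. Each comparison splits the remaining candidates by at most half.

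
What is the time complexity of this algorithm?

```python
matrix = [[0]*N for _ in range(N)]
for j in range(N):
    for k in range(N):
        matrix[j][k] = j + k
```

Time complexity: O(n^2).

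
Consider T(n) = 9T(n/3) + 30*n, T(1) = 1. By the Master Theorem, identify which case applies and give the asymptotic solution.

a=9, b=3, f(n)=30*n.
log_3(9) = 2 > 1.
Since f(n) = O(n^1) is polynomially smaller than n^2, Case 1 applies.
T(n) = Theta(n^2).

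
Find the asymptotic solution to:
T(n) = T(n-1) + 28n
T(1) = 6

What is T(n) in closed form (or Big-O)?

Unrolling: T(n) = 6 + 28*(2 + 3 + ... + n) = 6 + 28*(n(n+1)/2 - 1) = O(n^2).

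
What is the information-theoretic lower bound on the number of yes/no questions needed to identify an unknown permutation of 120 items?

There are 120! = 6689502913449127057588118054090372586752746333138029810295671352301633557244962989366874165271984981308157637893214090552534408589408121859898481114389650005964960521256960000000000000000000000000000 permutations. Each yes/no question gives at most 1 bit, so at least ceil(log_2(6689502913449127057588118054090372586752746333138029810295671352301633557244962989366874165271984981308157637893214090552534408589408121859898481114389650005964960521256960000000000000000000000000000)) = 661 questions are needed.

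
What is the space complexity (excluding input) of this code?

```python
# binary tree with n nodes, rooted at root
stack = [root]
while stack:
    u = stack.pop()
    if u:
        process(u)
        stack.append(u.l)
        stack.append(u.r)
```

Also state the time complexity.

Space complexity: O(n).
Auxiliary storage grows linearly with the input size n in the worst case.
Time complexity: O(n).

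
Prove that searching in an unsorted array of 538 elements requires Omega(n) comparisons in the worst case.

An adversary can always place the target in the last position checked. Until all 538 positions are examined, the target might be in any unchecked position. Therefore 538 comparisons are necessary.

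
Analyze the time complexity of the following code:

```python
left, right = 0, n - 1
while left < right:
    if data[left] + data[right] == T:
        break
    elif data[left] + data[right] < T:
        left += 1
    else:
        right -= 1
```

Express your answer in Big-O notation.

Time complexity: O(n).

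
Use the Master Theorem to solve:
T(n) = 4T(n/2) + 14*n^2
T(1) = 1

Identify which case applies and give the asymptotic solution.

a=4, b=2, f(n)=14*n^2.
log_2(4) = 2, so n^(log_b(a)) = n^2.
f(n) = Theta(n^2), so Case 2 applies.
T(n) = Theta(n^2 log n).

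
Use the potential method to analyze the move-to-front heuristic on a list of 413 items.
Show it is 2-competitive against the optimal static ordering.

Let Phi = number of inversions between the MTF list and the optimal static list (0 <= Phi <= C(413,2)). Accessing an element at MTF position k and optimal position j: the move-to-front destroys all k-1 inversions in front of it that are not in front in optimal (>= k-j of them) and creates at most j-1 new ones. Amortized cost <= k + (j-1) - (k-j) = 2j - 1 <= 2 * optimal cost.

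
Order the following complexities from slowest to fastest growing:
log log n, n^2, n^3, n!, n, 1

Ordered by growth rate: 1 < log log n < n < n^2 < n^3 < n!.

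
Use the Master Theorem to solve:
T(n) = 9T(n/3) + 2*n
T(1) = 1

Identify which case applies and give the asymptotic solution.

a=9, b=3, f(n)=2*n.
log_3(9) = 2 > 1.
Since f(n) = O(n^1) is polynomially smaller than n^2, Case 1 applies.
T(n) = Theta(n^2).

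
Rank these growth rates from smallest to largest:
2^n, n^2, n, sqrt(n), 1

Ordered by growth rate: 1 < sqrt(n) < n < n^2 < 2^n.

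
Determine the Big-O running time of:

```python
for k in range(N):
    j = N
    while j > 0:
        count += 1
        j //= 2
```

Time complexity: O(n log n).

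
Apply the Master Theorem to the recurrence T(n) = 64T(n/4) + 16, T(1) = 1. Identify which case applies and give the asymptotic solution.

a=64, b=4, f(n)=16.
log_4(64) = 3 > 0.
Since f(n) = O(n^0) is polynomially smaller than n^3, Case 1 applies.
T(n) = Theta(n^3).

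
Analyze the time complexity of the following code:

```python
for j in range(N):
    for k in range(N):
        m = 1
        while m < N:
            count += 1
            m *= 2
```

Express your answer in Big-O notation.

Time complexity: O(n^2 log n).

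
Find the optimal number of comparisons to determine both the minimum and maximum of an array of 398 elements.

Naive approach: 794 comparisons (397 for max + 397 for min).
Optimal: Compare elements in pairs first (floor(n/2) = 199 comparisons), then find max among winners and min among losers (198 comparisons each).
Total: ceil(3n/2) - 2 = 595 comparisons. An adversary argument shows this is also a lower bound.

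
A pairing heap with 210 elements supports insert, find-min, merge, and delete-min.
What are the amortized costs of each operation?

Pairing heaps are self-adjusting heap-ordered trees. Insert and merge link two roots: O(1). Find-min reads the root: O(1). Delete-min removes the root, then pairs children in two passes; amortized cost is O(log 210) = O(log n).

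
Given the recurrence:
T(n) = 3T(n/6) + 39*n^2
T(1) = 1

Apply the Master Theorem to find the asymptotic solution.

a=3, b=6, f(n)=39*n^2. log_6(3) = 0.6131 < 2. Case 3: T(n) = O(n^2).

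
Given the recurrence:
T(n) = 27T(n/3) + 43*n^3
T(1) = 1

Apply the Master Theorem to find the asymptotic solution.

a=27, b=3, f(n)=43*n^3. log_3(27) = 3. Case 2: T(n) = O(n^3 log n).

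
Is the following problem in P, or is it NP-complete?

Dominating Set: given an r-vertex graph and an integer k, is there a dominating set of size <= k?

This problem is NP-complete: reduces from Set Cover (with k part of the input).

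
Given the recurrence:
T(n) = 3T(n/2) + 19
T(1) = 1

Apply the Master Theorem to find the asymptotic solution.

a=3, b=2, f(n)=19. log_2(3) = 1.585. Case 1 of Master Theorem: T(n) = O(n^1.585).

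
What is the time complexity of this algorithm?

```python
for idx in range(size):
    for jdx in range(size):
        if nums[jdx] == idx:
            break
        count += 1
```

Time complexity: O(n^2).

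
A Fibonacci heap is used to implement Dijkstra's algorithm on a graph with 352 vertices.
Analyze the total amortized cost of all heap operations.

Dijkstra performs 352 insert, 352 extract-min, and at most E decrease-key operations. With Fibonacci heap: insert O(1) amortized, extract-min O(log n) amortized, decrease-key O(1) amortized. Total with n = 352: O(n * 1 + n * log n + E * 1) = O(n log n + E).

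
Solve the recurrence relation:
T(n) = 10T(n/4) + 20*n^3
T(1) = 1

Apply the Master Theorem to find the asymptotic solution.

a=10, b=4, f(n)=20*n^3. log_4(10) = 1.661 < 3. Case 3: T(n) = O(n^3).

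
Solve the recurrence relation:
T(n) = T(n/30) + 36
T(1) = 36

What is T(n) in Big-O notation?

Each step divides n by 30 and adds 36. After log_30(n) steps, T(n) = O(log n).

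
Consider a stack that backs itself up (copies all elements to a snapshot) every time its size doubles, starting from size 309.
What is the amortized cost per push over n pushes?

Backups occur at sizes 309, 618, 1236, ..., copying 309 + 618 + 1236 + ... <= 2n elements total (geometric series). Spread over n pushes, the amortized backup cost is O(1) per push.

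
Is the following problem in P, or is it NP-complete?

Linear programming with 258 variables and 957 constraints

This problem is in P: the ellipsoid and interior-point methods run in polynomial time.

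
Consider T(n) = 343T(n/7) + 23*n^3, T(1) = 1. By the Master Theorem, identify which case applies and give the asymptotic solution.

a=343, b=7, f(n)=23*n^3.
log_7(343) = 3, so n^(log_b(a)) = n^3.
f(n) = Theta(n^3), so Case 2 applies.
T(n) = Theta(n^3 log n).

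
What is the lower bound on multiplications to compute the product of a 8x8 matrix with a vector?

A 8x8 matrix-vector product has 8 inner products of length 8. Output depends on all 8^2 = 64 matrix entries. At least 64 multiplications needed.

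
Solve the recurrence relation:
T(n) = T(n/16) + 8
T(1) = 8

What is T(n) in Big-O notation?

Each step divides n by 16 and adds 8. After log_16(n) steps, T(n) = O(log n).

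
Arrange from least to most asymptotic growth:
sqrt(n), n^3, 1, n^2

Ordered by growth rate: 1 < sqrt(n) < n^2 < n^3.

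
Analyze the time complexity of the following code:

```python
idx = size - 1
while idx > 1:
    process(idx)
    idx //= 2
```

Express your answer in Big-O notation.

Time complexity: O(log n).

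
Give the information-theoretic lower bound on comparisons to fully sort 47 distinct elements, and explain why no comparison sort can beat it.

A comparison sort is a binary decision tree whose leaves are the 47! = 258623241511168180642964355153611979969197632389120000000000 possible output permutations. A binary tree with L leaves has height >= ceil(log_2(L)). So any comparison sort needs >= ceil(log_2(47!)) = 198 comparisons in the worst case.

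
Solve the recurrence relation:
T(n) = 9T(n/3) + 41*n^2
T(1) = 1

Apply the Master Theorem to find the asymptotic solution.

a=9, b=3, f(n)=41*n^2. log_3(9) = 2. Case 2: T(n) = O(n^2 log n).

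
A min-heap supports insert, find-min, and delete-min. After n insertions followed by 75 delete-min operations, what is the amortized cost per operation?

Insert takes O(log n) worst case. Delete-min takes O(log n). Over a sequence of n inserts and 75 delete-mins, total cost is O((n + 75) log n). Amortized per operation: O(log n).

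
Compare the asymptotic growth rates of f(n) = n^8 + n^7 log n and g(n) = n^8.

f(n) = n^8 + n^7 log n and g(n) = n^8 are Theta of each other: the lower-order n^7 log n term is o(n^8); both are Theta(n^8).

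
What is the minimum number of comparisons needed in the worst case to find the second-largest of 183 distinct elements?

Lower bound: finding the max needs 183-1 comparisons. By the adversary weight-doubling argument, the max must personally win >= ceil(log_2(183)) = 8 comparisons; the 2nd-largest is among those 8 losers, needing 8-1 more comparisons. Total >= 183-1 + 8-1 = 189. A balanced knockout tournament achieves this.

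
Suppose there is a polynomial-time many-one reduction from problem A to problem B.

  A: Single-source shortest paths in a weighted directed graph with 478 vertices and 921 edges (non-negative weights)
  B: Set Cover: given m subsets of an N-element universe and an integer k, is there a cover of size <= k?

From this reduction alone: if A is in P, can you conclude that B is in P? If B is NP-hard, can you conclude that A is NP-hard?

A poly-time reduction A <=_p B transfers tractability DOWN (B easy => A easy) and hardness UP (A hard => B hard), not the reverse.
From A in P, the reduction alone does NOT give B in P: any problem in P trivially reduces to SAT, yet SAT is not known to be in P.
From B NP-hard, the reduction alone does NOT give A NP-hard: again, easy problems reduce to hard ones.
(Here in fact A is P and B is NP-complete.)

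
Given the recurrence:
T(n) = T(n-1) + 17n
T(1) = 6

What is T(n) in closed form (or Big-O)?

Unrolling: T(n) = 6 + 17*(2 + 3 + ... + n) = 6 + 17*(n(n+1)/2 - 1) = O(n^2).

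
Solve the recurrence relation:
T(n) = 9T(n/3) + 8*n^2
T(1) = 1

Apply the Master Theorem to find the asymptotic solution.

a=9, b=3, f(n)=8*n^2. log_3(9) = 2. Case 2: T(n) = O(n^2 log n).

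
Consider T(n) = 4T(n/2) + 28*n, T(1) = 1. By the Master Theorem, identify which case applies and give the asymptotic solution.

a=4, b=2, f(n)=28*n.
log_2(4) = 2 > 1.
Since f(n) = O(n^1) is polynomially smaller than n^2, Case 1 applies.
T(n) = Theta(n^2).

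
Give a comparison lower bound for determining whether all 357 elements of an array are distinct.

In the algebraic decision-tree model, the YES region for element distinctness on 357 elements has 357! connected components (one per ordering). Ben-Or's theorem then gives a lower bound of Omega(log(n!)) = Omega(n log n).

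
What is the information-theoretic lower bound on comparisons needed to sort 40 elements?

There are 40! = 815915283247897734345611269596115894272000000000 possible orderings. Each comparison gives 1 bit. We need at least ceil(log_2(815915283247897734345611269596115894272000000000)) = 160 comparisons.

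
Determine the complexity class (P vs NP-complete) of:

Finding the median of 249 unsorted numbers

This problem is in P: linear-time selection (median-of-medians) runs in O(n).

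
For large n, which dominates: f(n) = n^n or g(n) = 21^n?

f(n) = n^n grows faster: n^n / 21^n = (n/21)^n -> infinity once n > 21.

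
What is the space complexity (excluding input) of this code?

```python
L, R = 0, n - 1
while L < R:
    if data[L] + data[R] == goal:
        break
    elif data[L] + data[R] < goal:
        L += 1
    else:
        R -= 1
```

Space complexity: O(1).
Only a constant amount of auxiliary storage is used; nothing grows with n.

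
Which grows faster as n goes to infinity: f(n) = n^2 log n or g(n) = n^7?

g(n) = n^7 grows faster: n^7 / (n^2 log n) = n^5/log n -> infinity.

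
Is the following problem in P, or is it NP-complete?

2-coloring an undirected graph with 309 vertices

This problem is in P: 2-coloring is bipartiteness testing via BFS, O(V+E).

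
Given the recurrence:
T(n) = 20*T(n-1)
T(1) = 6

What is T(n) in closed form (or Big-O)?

Each step multiplies by 20. T(n) = T(1)*20^(n-1) = 6*20^(n-1).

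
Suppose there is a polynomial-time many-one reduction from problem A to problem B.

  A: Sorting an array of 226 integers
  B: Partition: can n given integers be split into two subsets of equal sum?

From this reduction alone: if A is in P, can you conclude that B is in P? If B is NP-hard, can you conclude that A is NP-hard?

A poly-time reduction A <=_p B transfers tractability DOWN (B easy => A easy) and hardness UP (A hard => B hard), not the reverse.
From A in P, the reduction alone does NOT give B in P: any problem in P trivially reduces to SAT, yet SAT is not known to be in P.
From B NP-hard, the reduction alone does NOT give A NP-hard: again, easy problems reduce to hard ones.
(Here in fact A is P and B is NP-complete.)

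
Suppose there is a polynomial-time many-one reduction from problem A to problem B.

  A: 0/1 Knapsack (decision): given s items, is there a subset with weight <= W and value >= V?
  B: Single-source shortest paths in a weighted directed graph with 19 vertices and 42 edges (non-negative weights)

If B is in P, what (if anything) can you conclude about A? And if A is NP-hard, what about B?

A poly-time reduction A <=_p B means any A-instance can be transformed to a B-instance in poly time.
If B is in P: compose the reduction with B's poly-time algorithm to solve A in poly time, so A is in P.
If A is NP-hard: every NP problem reduces to A, which reduces to B; composing reductions, every NP problem reduces to B, so B is NP-hard.
(Here in fact A is NP-complete and B is in P, so no such reduction is known -- its existence would imply P = NP; the analysis concerns only what the assumed reduction would or would not let you conclude.)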